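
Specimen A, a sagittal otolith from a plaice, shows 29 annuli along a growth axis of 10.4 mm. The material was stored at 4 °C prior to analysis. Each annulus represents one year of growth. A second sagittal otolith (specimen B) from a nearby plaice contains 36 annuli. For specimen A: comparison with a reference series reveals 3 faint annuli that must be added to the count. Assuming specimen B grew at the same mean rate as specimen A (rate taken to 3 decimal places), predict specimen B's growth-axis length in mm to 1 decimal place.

Specimen A: true annulus count = 29 + 3 = 32.
A: Mean rate = 10.4 mm / 32 years ≈ 0.325 mm per year.
For B, 0.325 mm/year × 36 years = 11.7 mm.

11.7 mm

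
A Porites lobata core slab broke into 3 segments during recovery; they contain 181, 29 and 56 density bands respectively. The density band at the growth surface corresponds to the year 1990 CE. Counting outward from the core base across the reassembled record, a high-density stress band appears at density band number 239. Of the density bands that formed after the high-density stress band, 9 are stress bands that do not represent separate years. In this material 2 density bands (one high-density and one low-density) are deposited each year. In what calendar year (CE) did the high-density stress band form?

1981 CE

Total density bands = 181 + 29 + 56 = 266.
266 − 239 = 27 density bands lie beyond the high-density stress band toward the growth surface.
Excluding 9 false density bands: 27 − 9 = 18.
With 2 density bands per year, 18 / 2 = 9 years.
1990 − 9 = 1981 CE.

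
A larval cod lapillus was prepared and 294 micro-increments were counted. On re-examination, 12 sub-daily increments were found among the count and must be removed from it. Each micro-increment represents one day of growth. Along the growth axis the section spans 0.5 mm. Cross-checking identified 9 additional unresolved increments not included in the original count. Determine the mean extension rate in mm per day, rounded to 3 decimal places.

0.002 mm per day

Correcting the raw count gives 294 − 12 + 9 = 291 true micro-increments.
0.5 mm over 291 days gives 0.5 / 291 ≈ 0.002 mm per day.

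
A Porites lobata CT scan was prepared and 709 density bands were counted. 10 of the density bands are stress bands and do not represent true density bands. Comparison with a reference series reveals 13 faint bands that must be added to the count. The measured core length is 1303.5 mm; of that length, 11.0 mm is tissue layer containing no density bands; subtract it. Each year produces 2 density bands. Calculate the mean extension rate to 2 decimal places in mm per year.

Correcting the raw count gives 709 − 10 + 13 = 712 true density bands.
Dividing by 2 density bands per year: 712 / 2 = 356 years.
Net length = 1303.5 − 11.0 = 1292.5 mm.
1292.5 mm over 356 years gives 1292.5 / 356 ≈ 3.63 mm per year.

3.63 mm per year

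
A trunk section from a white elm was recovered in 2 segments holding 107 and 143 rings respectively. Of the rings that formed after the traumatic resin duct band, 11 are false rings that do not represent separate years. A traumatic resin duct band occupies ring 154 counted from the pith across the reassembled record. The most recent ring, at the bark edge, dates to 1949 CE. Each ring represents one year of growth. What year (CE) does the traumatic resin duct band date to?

Total rings = 107 + 143 = 250.
The traumatic resin duct band sits at ring 154 from the pith, so 250 − 154 = 96 rings formed after it.
Removing the 11 false rings leaves 96 − 11 = 85 true rings beyond the traumatic resin duct band.
Counting back 85 years from 1949 CE places the traumatic resin duct band in 1949 − 85 = 1864 CE.

1864 CE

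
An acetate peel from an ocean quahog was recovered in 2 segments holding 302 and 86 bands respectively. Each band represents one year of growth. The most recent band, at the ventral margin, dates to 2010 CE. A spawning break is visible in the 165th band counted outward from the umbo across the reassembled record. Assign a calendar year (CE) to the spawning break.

1787 CE

Total bands = 302 + 86 = 388.
388 − 165 = 223 bands lie beyond the spawning break toward the ventral margin.
The band at the ventral margin is 2010 CE, so the spawning break dates to 2010 − 223 = 1787 CE.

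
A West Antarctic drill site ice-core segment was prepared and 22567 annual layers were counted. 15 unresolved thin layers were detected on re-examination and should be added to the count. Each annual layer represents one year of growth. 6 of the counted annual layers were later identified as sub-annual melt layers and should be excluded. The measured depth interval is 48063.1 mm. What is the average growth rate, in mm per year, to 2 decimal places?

2.13 mm per year

Correcting the raw count gives 22567 − 6 + 15 = 22576 true annual layers.
Extension rate ≈ 48063.1 / 22576 = 2.13 mm per year.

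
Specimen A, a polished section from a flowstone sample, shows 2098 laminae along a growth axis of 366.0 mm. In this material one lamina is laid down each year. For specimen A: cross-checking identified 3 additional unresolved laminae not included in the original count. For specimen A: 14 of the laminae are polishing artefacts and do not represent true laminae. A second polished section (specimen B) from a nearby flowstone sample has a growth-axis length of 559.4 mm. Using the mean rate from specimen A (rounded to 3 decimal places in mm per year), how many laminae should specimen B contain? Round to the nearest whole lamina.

3197 laminae

Specimen A: adjusted count: 2098 − 14 + 3 = 2087 laminae.
A: Extension rate ≈ 366.0 / 2087 = 0.175 mm per year.
Specimen B: 559.4 mm / 0.175 mm per year = 3196.57 years ≈ 3197 laminae.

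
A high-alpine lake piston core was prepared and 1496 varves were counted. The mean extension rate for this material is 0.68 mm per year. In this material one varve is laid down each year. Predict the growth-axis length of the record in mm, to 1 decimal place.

1017.3 mm

The record spans 1496 years at 0.68 mm per year.
Length ≈ 0.68 × 1496 = 1017.3 mm.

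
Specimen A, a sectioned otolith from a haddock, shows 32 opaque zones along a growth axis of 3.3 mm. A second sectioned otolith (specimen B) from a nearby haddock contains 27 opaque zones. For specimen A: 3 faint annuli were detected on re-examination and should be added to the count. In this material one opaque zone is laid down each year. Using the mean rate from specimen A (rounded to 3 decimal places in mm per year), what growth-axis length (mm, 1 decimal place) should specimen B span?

2.5 mm

Specimen A: true opaque zone count = 32 + 3 = 35.
A: Mean rate = 3.3 mm / 35 years ≈ 0.094 mm/year.
Length of B = 0.094 × 27 = 2.5 mm.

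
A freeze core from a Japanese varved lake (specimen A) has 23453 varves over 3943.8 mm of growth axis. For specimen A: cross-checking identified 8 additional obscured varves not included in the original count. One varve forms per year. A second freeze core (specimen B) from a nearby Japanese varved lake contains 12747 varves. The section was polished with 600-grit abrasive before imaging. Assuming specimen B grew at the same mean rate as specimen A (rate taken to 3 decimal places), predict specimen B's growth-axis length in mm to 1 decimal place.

2141.5 mm

Specimen A: true varve count = 23453 + 8 = 23461.
A: Extension rate ≈ 3943.8 / 23461 = 0.168 mm/year.
For B, 0.168 mm/year × 12747 years = 2141.5 mm.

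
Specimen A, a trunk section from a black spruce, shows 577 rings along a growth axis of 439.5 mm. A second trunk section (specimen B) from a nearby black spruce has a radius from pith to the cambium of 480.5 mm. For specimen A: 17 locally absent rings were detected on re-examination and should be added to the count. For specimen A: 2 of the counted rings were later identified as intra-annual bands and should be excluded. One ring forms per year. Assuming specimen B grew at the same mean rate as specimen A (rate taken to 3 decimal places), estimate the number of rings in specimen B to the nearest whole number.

Specimen A: adjusted count: 577 − 2 + 17 = 592 rings.
A: 439.5 mm over 592 years gives 439.5 / 592 ≈ 0.742 mm per year.
Specimen B: 480.5 mm / 0.742 mm per year = 647.57 years ≈ 648 rings.

648 rings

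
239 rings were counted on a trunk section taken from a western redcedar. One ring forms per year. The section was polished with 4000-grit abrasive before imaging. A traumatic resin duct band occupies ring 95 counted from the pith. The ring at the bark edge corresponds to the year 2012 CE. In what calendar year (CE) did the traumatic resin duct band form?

1868 CE

239 − 95 = 144 rings lie beyond the traumatic resin duct band toward the bark edge.
The ring at the bark edge is 2012 CE, so the traumatic resin duct band dates to 2012 − 144 = 1868 CE.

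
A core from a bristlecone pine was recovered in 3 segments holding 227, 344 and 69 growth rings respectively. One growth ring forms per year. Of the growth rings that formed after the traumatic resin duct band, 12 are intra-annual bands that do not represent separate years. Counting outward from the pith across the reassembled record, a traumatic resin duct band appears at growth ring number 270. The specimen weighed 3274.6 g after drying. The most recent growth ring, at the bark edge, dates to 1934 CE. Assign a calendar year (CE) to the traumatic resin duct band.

Total growth rings = 227 + 344 + 69 = 640.
Between growth ring 270 and the bark edge there are 640 − 270 = 370 growth rings.
370 − 12 false = 358 true growth rings after the traumatic resin duct band.
The growth ring at the bark edge is 1934 CE, so the traumatic resin duct band dates to 1934 − 358 = 1576 CE.

1576 CE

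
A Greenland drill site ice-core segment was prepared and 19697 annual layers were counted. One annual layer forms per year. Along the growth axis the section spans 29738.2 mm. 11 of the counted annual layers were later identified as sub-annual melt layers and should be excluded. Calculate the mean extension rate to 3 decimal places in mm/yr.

True annual layer count = 19697 − 11 = 19686.
Mean rate = 29738.2 mm / 19686 years ≈ 1.511 mm/yr.

1.511 mm/yr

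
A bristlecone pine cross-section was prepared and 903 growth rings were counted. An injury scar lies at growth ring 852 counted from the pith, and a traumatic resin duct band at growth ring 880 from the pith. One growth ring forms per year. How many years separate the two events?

The two markers are separated by 880 − 852 = 28 growth rings.
That is 28 years at one growth ring per year.

28 years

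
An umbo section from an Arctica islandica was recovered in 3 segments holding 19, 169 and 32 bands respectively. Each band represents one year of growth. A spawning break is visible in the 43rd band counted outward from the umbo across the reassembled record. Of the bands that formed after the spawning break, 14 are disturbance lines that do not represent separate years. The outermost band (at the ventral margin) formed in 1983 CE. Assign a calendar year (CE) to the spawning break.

1820 CE

Total bands = 19 + 169 + 32 = 220.
Between band 43 and the ventral margin there are 220 − 43 = 177 bands.
Removing the 14 false bands leaves 177 − 14 = 163 true bands beyond the spawning break.
Counting back 163 years from 1983 CE places the spawning break in 1983 − 163 = 1820 CE.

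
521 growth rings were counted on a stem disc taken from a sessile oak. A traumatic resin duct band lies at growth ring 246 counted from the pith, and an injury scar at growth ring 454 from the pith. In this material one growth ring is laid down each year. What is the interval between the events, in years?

454 − 246 = 208 growth rings lie between the two events.
One growth ring per year makes the interval 208 years.

208 years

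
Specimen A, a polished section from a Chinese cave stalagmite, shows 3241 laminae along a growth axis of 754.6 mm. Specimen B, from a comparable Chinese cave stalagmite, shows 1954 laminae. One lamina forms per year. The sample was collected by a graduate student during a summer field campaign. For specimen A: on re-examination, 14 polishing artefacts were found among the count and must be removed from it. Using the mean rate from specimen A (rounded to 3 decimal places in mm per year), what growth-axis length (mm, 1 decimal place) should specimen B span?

Specimen A: adjusted count: 3241 − 14 = 3227 laminae.
A: 754.6 mm over 3227 years gives 754.6 / 3227 ≈ 0.234 mm per year.
For B, 0.234 mm/year × 1954 years = 457.2 mm.

457.2 mm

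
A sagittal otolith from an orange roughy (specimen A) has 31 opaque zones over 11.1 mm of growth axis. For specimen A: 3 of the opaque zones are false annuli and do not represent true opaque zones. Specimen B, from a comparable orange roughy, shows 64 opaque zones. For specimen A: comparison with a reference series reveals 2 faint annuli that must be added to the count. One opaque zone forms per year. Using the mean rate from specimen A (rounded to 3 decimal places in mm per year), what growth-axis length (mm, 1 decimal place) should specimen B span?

23.7 mm

Specimen A: adjusted count: 31 − 3 + 2 = 30 opaque zones.
A: Extension rate ≈ 11.1 / 30 = 0.370 mm per year.
For B, 0.370 mm/year × 64 years = 23.7 mm.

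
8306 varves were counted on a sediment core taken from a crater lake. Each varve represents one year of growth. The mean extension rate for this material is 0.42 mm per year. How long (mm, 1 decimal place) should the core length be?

3488.5 mm

8306 years of growth are recorded.
Length ≈ 0.42 × 8306 = 3488.5 mm.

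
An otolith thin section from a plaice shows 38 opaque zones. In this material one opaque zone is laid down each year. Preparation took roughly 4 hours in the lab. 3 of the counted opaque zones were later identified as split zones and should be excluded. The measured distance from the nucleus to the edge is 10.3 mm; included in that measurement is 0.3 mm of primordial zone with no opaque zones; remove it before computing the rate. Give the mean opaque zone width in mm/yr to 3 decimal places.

0.286 mm/yr

Correcting the raw count gives 38 − 3 = 35 true opaque zones.
The growth record spans 10.3 − 0.3 = 10.0 mm.
Mean rate = 10.0 mm / 35 years ≈ 0.286 mm/yr.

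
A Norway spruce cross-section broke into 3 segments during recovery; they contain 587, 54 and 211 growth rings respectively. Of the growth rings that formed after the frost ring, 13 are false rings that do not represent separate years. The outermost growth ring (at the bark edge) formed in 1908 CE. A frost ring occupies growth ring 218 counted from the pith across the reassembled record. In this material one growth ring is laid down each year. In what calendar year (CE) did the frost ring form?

Total growth rings = 587 + 54 + 211 = 852.
Between growth ring 218 and the bark edge there are 852 − 218 = 634 growth rings.
634 − 13 false = 621 true growth rings after the frost ring.
Counting back 621 years from 1908 CE places the frost ring in 1908 − 621 = 1287 CE.

1287 CE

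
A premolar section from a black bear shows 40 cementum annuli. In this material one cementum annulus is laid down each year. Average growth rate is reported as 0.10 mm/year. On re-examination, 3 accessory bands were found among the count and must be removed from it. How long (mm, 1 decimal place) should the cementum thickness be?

Adjusted count: 40 − 3 = 37 cementum annuli.
37 years at 0.10 mm/year gives 0.10 × 37 = 3.7 mm.

3.7 mm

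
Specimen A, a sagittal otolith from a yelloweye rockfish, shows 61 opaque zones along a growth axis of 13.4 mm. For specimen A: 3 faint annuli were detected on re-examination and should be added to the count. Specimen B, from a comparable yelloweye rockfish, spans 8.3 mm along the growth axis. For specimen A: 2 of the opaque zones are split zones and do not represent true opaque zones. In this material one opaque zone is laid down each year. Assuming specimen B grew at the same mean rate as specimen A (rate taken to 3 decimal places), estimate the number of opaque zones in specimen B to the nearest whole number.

38 opaque zones

Specimen A: after corrections the count is 61 − 2 + 3 = 62 opaque zones.
A: 13.4 mm over 62 years gives 13.4 / 62 ≈ 0.216 mm/yr.
For B, 8.3 / 0.216 = 38.43 years ≈ 38 opaque zones.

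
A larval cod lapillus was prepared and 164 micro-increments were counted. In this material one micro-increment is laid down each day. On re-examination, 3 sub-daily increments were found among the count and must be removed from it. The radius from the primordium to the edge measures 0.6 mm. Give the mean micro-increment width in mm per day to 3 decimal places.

True micro-increment count = 164 − 3 = 161.
Mean rate = 0.6 mm / 161 days ≈ 0.004 mm per day.

0.004 mm per day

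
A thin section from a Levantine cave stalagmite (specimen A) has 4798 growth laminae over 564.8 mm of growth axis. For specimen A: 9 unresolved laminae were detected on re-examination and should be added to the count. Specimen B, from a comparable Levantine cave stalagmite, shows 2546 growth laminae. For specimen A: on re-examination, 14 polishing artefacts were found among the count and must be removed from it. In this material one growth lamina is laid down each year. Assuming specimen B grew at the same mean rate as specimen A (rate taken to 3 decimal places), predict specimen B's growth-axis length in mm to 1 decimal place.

Specimen A: correcting the raw count gives 4798 − 14 + 9 = 4793 true growth laminae.
A: Extension rate ≈ 564.8 / 4793 = 0.118 mm/yr.
B's length ≈ 0.118 × 2546 = 300.4 mm.

300.4 mm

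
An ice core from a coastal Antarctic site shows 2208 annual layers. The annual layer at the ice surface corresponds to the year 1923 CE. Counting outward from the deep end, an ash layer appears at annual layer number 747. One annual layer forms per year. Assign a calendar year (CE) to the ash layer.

462 CE

2208 − 747 = 1461 annual layers lie beyond the ash layer toward the ice surface.
Counting back 1461 years from 1923 CE places the ash layer in 1923 − 1461 = 462 CE.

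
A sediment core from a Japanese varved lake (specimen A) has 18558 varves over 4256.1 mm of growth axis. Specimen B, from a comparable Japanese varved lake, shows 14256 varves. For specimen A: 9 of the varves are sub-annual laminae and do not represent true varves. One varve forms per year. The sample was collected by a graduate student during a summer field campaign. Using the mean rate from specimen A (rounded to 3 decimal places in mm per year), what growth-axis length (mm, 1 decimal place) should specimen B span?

3264.6 mm

Specimen A: correcting the raw count gives 18558 − 9 = 18549 true varves.
A: 4256.1 mm over 18549 years gives 4256.1 / 18549 ≈ 0.229 mm/year.
For B, 0.229 mm/year × 14256 years = 3264.6 mm.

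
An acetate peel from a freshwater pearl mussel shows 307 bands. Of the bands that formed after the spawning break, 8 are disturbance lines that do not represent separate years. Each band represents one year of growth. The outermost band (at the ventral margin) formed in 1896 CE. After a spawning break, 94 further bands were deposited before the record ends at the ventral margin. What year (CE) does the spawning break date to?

There are 94 bands younger than the spawning break.
94 − 8 false = 86 true bands after the spawning break.
1896 − 86 = 1810 CE.

1810 CE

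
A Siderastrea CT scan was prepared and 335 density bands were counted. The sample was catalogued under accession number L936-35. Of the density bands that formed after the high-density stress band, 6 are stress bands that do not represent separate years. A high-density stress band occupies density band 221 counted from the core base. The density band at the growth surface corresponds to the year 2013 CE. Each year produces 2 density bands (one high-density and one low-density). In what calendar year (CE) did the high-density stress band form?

1959 CE

335 − 221 = 114 density bands lie beyond the high-density stress band toward the growth surface.
114 − 6 false = 108 true density bands after the high-density stress band.
Dividing by 2 density bands per year: 108 / 2 = 54 years.
The density band at the growth surface is 2013 CE, so the high-density stress band dates to 2013 − 54 = 1959 CE.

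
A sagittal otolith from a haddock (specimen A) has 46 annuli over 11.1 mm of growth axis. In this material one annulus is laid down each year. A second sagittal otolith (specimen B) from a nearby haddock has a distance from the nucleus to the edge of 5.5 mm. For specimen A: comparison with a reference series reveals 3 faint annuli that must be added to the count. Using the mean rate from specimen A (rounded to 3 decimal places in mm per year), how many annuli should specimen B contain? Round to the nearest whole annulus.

Specimen A: adjusted count: 46 + 3 = 49 annuli.
A: Extension rate ≈ 11.1 / 49 = 0.227 mm per year.
Specimen B: 5.5 mm / 0.227 mm per year = 24.23 years ≈ 24 annuli.

24 annuli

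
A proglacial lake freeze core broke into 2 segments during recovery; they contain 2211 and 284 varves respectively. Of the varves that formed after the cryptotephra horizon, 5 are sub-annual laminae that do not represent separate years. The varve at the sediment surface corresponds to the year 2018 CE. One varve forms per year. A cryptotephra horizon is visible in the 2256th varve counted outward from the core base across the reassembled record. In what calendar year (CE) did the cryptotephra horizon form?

1784 CE

Total varves = 2211 + 284 = 2495.
2495 − 2256 = 239 varves lie beyond the cryptotephra horizon toward the sediment surface.
Excluding 5 false varves: 239 − 5 = 234.
The varve at the sediment surface is 2018 CE, so the cryptotephra horizon dates to 2018 − 234 = 1784 CE.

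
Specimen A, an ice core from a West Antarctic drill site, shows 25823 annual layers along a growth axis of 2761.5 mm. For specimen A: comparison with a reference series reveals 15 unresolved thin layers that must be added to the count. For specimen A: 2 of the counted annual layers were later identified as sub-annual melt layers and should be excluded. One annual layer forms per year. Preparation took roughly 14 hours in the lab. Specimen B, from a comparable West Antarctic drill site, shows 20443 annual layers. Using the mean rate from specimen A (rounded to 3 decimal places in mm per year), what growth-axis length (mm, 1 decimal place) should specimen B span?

2187.4 mm

Specimen A: true annual layer count = 25823 − 2 + 15 = 25836.
A: Extension rate ≈ 2761.5 / 25836 = 0.107 mm per year.
For B, 0.107 mm/year × 20443 years = 2187.4 mm.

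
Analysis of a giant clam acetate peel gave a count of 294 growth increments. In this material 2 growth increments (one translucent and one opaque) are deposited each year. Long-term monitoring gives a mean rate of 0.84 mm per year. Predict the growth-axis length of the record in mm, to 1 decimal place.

With 2 growth increments per year, 294 / 2 = 147 years.
147 years at 0.84 mm/year gives 0.84 × 147 = 123.5 mm.

123.5 mm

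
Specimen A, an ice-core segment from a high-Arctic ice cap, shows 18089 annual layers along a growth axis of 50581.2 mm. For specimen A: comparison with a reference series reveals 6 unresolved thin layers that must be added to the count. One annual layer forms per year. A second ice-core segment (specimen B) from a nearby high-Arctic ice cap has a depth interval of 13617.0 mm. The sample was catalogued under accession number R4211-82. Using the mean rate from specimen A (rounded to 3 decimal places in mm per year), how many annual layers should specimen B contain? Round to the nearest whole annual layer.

4872 annual layers

Specimen A: adjusted count: 18089 + 6 = 18095 annual layers.
A: Extension rate ≈ 50581.2 / 18095 = 2.795 mm/yr.
For B, 13617.0 / 2.795 = 4871.91 years ≈ 4872 annual layers.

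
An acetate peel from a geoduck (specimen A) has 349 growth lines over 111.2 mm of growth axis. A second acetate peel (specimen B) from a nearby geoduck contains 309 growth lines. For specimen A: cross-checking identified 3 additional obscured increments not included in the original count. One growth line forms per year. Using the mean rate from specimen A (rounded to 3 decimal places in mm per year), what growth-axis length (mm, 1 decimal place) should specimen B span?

97.6 mm

Specimen A: after corrections the count is 349 + 3 = 352 growth lines.
A: 111.2 mm over 352 years gives 111.2 / 352 ≈ 0.316 mm per year.
B's length ≈ 0.316 × 309 = 97.6 mm.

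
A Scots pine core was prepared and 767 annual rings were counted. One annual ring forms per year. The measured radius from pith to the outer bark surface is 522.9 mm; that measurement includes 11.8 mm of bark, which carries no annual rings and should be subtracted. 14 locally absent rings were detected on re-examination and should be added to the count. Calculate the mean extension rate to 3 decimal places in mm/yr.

0.654 mm/yr

Adjusted count: 767 + 14 = 781 annual rings.
Net length = 522.9 − 11.8 = 511.1 mm.
Mean rate = 511.1 mm / 781 years ≈ 0.654 mm/yr.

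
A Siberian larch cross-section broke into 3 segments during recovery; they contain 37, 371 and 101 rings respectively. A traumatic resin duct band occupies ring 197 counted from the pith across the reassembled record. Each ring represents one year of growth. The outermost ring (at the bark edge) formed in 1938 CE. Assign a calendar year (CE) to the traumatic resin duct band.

Total rings = 37 + 371 + 101 = 509.
509 − 197 = 312 rings lie beyond the traumatic resin duct band toward the bark edge.
Counting back 312 years from 1938 CE places the traumatic resin duct band in 1938 − 312 = 1626 CE.

1626 CE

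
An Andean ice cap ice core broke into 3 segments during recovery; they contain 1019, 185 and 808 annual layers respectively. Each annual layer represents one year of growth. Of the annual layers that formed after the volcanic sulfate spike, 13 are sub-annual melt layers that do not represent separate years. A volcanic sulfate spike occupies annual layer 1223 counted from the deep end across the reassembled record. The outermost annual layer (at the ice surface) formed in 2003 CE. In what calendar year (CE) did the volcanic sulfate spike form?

1227 CE

Total annual layers = 1019 + 185 + 808 = 2012.
Between annual layer 1223 and the ice surface there are 2012 − 1223 = 789 annual layers.
Excluding 13 false annual layers: 789 − 13 = 776.
The annual layer at the ice surface is 2003 CE, so the volcanic sulfate spike dates to 2003 − 776 = 1227 CE.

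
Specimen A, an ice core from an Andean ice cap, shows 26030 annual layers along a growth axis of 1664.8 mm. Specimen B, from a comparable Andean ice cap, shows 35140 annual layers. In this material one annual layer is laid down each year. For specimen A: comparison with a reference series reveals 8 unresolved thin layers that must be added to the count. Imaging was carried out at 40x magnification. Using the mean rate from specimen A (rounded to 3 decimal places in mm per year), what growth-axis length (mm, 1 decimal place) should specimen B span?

2249.0 mm

Specimen A: correcting the raw count gives 26030 + 8 = 26038 true annual layers.
A: Mean rate = 1664.8 mm / 26038 years ≈ 0.064 mm/year.
B's length ≈ 0.064 × 35140 = 2249.0 mm.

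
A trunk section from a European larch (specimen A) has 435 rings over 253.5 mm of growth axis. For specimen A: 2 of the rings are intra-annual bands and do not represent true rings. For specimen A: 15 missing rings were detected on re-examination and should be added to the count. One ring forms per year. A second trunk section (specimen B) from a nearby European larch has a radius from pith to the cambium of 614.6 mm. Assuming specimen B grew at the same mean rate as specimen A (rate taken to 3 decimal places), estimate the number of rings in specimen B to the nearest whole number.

1086 rings

Specimen A: adjusted count: 435 − 2 + 15 = 448 rings.
A: Extension rate ≈ 253.5 / 448 = 0.566 mm per year.
For B, 614.6 / 0.566 = 1085.87 years ≈ 1086 rings.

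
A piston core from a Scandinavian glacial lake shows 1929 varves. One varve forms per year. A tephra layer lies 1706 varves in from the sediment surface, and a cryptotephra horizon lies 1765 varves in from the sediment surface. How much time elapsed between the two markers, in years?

59 years

The two markers are separated by 1765 − 1706 = 59 varves.
That is 59 years at one varve per year.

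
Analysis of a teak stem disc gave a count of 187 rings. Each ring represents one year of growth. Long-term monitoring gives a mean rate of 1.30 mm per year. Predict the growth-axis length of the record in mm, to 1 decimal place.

243.1 mm

187 years of growth are recorded.
Length ≈ 1.30 × 187 = 243.1 mm.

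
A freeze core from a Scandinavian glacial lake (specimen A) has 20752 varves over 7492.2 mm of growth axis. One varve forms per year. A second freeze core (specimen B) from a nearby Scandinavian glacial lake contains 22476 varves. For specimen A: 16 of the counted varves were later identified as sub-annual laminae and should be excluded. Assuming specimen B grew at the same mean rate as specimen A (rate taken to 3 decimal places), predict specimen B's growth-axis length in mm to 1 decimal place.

8113.8 mm

Specimen A: correcting the raw count gives 20752 − 16 = 20736 true varves.
A: Mean rate = 7492.2 mm / 20736 years ≈ 0.361 mm/year.
Length of B = 0.361 × 22476 = 8113.8 mm.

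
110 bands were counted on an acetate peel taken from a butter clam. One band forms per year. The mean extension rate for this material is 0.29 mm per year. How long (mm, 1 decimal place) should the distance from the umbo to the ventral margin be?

31.9 mm

The record spans 110 years at 0.29 mm per year.
Length ≈ 0.29 × 110 = 31.9 mm.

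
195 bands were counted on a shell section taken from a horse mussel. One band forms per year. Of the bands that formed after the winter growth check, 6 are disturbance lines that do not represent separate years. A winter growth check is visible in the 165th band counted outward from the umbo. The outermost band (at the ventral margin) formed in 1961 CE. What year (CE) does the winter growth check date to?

1937 CE

Between band 165 and the ventral margin there are 195 − 165 = 30 bands.
Removing the 6 false bands leaves 30 − 6 = 24 true bands beyond the winter growth check.
Counting back 24 years from 1961 CE places the winter growth check in 1961 − 24 = 1937 CE.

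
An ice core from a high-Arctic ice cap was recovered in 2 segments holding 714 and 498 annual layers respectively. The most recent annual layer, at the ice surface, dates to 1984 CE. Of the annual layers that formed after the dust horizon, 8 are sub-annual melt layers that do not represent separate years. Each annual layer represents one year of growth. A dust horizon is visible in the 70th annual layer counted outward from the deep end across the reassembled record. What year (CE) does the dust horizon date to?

850 CE

Total annual layers = 714 + 498 = 1212.
Between annual layer 70 and the ice surface there are 1212 − 70 = 1142 annual layers.
Excluding 8 false annual layers: 1142 − 8 = 1134.
1984 − 1134 = 850 CE.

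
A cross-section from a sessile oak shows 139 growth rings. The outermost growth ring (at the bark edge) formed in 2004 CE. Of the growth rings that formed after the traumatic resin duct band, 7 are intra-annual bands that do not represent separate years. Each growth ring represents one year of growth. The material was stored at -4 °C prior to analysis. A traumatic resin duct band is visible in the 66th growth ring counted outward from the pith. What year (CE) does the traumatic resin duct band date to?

The traumatic resin duct band sits at growth ring 66 from the pith, so 139 − 66 = 73 growth rings formed after it.
73 − 7 false = 66 true growth rings after the traumatic resin duct band.
2004 − 66 = 1938 CE.

1938 CE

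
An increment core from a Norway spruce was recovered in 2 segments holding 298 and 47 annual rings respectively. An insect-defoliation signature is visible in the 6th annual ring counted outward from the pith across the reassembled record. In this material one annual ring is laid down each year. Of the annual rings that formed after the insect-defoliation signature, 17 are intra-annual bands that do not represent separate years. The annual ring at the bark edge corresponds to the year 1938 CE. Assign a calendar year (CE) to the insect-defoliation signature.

Total annual rings = 298 + 47 = 345.
The insect-defoliation signature sits at annual ring 6 from the pith, so 345 − 6 = 339 annual rings formed after it.
Excluding 17 false annual rings: 339 − 17 = 322.
1938 − 322 = 1616 CE.

1616 CE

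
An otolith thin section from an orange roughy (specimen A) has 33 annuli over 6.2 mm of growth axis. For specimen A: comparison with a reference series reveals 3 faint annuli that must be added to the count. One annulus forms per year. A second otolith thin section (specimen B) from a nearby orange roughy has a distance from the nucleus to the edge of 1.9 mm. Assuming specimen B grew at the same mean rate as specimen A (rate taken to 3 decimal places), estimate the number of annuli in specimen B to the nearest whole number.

11 annuli

Specimen A: adjusted count: 33 + 3 = 36 annuli.
A: 6.2 mm over 36 years gives 6.2 / 36 ≈ 0.172 mm per year.
Specimen B: 1.9 mm / 0.172 mm per year = 11.05 years ≈ 11 annuli.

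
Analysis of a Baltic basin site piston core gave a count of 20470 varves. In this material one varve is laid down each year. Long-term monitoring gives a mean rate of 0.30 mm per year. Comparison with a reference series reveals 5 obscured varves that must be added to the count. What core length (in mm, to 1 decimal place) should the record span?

True varve count = 20470 + 5 = 20475.
Predicted length = 0.30 mm/year × 20475 years = 6142.5 mm.

6142.5 mm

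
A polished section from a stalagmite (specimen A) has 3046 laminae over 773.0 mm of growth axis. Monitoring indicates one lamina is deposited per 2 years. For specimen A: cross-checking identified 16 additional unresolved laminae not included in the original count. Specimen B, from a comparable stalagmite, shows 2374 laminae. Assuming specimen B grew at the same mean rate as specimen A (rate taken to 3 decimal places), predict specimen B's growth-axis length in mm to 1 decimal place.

598.2 mm

Specimen A: correcting the raw count gives 3046 + 16 = 3062 true laminae.
Specimen A: multiplying by 2 years per lamina: 3062 × 2 = 6124 years.
A: Mean rate = 773.0 mm / 6124 years ≈ 0.126 mm/year.
Specimen B: at 2 years per lamina, 2374 × 2 = 4748 years. Length of B = 0.126 × 4748 = 598.2 mm.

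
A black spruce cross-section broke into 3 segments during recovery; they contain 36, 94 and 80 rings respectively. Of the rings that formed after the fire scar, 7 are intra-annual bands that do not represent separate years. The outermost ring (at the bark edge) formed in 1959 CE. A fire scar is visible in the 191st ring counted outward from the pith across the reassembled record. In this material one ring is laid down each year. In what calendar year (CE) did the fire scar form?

Total rings = 36 + 94 + 80 = 210.
The fire scar sits at ring 191 from the pith, so 210 − 191 = 19 rings formed after it.
Removing the 7 false rings leaves 19 − 7 = 12 true rings beyond the fire scar.
1959 − 12 = 1947 CE.

1947 CE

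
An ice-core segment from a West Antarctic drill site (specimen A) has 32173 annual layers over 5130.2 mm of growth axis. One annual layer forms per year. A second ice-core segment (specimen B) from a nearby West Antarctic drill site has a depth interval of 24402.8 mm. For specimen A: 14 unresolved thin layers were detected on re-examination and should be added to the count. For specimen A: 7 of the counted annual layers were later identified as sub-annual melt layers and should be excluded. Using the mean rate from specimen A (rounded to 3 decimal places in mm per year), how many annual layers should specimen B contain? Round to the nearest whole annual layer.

Specimen A: true annual layer count = 32173 − 7 + 14 = 32180.
A: 5130.2 mm over 32180 years gives 5130.2 / 32180 ≈ 0.159 mm/year.
For B, 24402.8 / 0.159 = 153476.73 years ≈ 153477 annual layers.

153477 annual layers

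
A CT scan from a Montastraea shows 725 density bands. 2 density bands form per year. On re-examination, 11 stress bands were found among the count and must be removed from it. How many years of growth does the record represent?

357 yr

True density band count = 725 − 11 = 714.
714 density bands at 2 per year is 714 / 2 = 357 years.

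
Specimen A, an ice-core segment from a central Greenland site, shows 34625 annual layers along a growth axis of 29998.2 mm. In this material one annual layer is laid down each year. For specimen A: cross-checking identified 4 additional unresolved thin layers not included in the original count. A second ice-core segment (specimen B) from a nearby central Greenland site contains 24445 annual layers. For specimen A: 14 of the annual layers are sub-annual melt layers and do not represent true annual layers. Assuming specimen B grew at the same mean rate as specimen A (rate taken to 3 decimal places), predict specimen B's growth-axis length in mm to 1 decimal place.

Specimen A: adjusted count: 34625 − 14 + 4 = 34615 annual layers.
A: Mean rate = 29998.2 mm / 34615 years ≈ 0.867 mm/year.
Length of B = 0.867 × 24445 = 21193.8 mm.

21193.8 mm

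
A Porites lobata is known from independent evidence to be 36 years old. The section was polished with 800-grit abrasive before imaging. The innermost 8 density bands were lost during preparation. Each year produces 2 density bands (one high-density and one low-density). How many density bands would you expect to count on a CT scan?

64 density bands

36 years at 2 density bands per year gives 36 × 2 = 72 density bands.
Less the 8 uncaptured density bands: 72 − 8 = 64.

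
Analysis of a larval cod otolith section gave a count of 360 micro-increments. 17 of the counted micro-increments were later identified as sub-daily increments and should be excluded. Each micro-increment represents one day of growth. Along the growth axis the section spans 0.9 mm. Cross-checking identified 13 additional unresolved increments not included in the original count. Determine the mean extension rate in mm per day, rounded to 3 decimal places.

After corrections the count is 360 − 17 + 13 = 356 micro-increments.
Mean rate = 0.9 mm / 356 days ≈ 0.003 mm per day.

0.003 mm per day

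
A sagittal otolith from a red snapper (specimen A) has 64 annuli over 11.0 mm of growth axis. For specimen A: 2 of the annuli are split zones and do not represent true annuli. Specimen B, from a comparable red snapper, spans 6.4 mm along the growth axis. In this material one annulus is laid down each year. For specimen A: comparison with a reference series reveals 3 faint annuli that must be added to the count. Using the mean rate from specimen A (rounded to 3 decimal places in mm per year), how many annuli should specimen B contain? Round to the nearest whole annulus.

38 annuli

Specimen A: after corrections the count is 64 − 2 + 3 = 65 annuli.
A: 11.0 mm over 65 years gives 11.0 / 65 ≈ 0.169 mm per year.
Specimen B: 6.4 mm / 0.169 mm per year = 37.87 years ≈ 38 annuli.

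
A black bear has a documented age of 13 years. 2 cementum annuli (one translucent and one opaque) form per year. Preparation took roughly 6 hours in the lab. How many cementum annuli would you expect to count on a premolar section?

26 cementum annuli

13 years at 2 cementum annuli per year gives 13 × 2 = 26 cementum annuli.
So 26 cementum annuli should be present.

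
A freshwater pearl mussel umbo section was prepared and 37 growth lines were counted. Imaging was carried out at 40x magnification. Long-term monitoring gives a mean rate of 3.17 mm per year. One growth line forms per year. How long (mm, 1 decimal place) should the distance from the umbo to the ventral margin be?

117.3 mm

The record spans 37 years at 3.17 mm per year.
Length ≈ 3.17 × 37 = 117.3 mm.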